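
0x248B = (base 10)9355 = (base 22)J75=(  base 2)10010010001011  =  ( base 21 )104a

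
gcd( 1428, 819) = 21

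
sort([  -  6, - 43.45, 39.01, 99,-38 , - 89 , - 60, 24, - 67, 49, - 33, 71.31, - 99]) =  [ - 99, - 89, - 67,-60, - 43.45,  -  38, - 33, - 6, 24, 39.01, 49, 71.31, 99]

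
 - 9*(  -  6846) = 61614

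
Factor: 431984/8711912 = 2^1*7^2  *11^( - 1)*19^1*29^1*98999^( - 1 )=53998/1088989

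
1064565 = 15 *70971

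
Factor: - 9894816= - 2^5 * 3^2*17^1*43^1* 47^1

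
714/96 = 119/16   =  7.44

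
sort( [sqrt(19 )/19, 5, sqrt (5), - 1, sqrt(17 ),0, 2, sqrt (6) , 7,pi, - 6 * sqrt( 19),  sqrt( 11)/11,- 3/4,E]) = [-6*sqrt( 19), - 1, - 3/4, 0,sqrt( 19)/19,sqrt(11 ) /11, 2, sqrt (5), sqrt (6), E,pi, sqrt(17),5 , 7]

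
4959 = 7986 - 3027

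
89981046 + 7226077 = 97207123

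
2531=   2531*1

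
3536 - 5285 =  -1749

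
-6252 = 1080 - 7332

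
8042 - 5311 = 2731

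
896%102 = 80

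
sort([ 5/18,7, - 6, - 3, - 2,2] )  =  [-6, - 3,  -  2, 5/18 , 2,7]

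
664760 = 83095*8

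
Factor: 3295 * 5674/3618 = 9347915/1809 = 3^( - 3)*5^1*67^( - 1 )*659^1*2837^1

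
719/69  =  719/69  =  10.42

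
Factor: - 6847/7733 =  - 11^ ( - 1)*19^( - 1 )*37^ ( - 1 )*41^1*167^1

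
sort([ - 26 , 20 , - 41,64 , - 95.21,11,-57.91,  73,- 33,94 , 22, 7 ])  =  [ - 95.21, - 57.91, - 41, - 33, - 26, 7,11,20,22, 64,73 , 94 ] 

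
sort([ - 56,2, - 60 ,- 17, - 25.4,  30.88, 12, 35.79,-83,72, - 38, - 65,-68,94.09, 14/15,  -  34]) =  [  -  83,  -  68, - 65, - 60, - 56,- 38, - 34,-25.4,-17,14/15, 2,12, 30.88  ,  35.79, 72, 94.09 ]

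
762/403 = 1+359/403 = 1.89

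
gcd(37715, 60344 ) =7543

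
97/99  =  97/99  =  0.98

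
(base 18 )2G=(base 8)64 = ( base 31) 1l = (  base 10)52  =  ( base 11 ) 48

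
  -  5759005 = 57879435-63638440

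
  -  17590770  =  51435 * ( - 342 ) 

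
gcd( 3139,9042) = 1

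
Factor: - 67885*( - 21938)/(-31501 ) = -2^1* 5^1*7^1*17^( - 2 )*109^( -1 )*1567^1* 13577^1 = - 1489261130/31501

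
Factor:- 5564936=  - 2^3* 13^1 * 73^1 *733^1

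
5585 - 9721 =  - 4136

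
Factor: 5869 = 5869^1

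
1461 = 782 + 679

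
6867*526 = 3612042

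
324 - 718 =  - 394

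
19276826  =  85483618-66206792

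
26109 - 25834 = 275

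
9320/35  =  266 +2/7 = 266.29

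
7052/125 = 56  +  52/125  =  56.42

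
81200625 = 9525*8525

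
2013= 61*33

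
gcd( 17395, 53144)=7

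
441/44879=441/44879 = 0.01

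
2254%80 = 14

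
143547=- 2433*( - 59 ) 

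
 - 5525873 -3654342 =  - 9180215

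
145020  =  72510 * 2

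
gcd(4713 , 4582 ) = 1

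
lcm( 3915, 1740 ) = 15660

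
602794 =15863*38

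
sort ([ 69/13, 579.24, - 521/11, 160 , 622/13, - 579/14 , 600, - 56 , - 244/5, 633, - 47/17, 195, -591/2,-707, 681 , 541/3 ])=[-707, - 591/2,-56, - 244/5,  -  521/11, - 579/14, - 47/17,  69/13, 622/13,  160, 541/3 , 195, 579.24, 600, 633, 681]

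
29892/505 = 29892/505 = 59.19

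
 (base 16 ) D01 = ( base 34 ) 2TV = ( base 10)3329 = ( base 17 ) b8e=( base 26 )4o1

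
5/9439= 5/9439 = 0.00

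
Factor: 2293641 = 3^2*7^3*743^1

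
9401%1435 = 791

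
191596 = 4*47899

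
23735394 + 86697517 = 110432911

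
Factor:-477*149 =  - 71073=-3^2*53^1*149^1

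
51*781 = 39831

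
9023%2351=1970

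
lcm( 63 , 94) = 5922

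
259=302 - 43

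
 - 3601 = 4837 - 8438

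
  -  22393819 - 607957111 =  - 630350930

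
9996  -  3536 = 6460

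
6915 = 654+6261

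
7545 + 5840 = 13385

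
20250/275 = 810/11 = 73.64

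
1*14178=14178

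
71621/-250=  - 287 + 129/250 = - 286.48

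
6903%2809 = 1285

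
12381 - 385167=-372786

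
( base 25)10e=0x27f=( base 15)2c9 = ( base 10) 639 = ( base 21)199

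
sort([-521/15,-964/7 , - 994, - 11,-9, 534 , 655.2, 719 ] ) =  [  -  994,-964/7,  -  521/15,  -  11,-9, 534,655.2, 719] 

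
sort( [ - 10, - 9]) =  [ - 10, - 9]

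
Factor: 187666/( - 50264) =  - 2^( - 2 )*61^(-1)*911^1 = - 911/244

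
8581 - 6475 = 2106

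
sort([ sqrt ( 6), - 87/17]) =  [ - 87/17, sqrt(6) ]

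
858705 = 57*15065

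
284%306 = 284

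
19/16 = 19/16= 1.19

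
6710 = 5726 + 984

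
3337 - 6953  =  -3616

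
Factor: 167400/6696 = 25 = 5^2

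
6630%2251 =2128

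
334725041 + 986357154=1321082195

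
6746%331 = 126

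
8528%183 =110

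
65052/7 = 9293 + 1/7 = 9293.14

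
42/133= 6/19 = 0.32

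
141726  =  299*474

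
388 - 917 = - 529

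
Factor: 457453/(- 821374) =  -2^ ( -1 ) * 17^1*71^1*379^1*410687^( - 1 ) 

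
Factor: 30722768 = 2^4 * 1920173^1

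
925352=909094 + 16258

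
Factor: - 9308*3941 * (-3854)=2^3*7^1*13^1*41^1 * 47^1*179^1*563^1 = 141375619112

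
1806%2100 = 1806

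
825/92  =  825/92 = 8.97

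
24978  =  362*69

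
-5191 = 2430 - 7621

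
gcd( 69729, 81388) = 1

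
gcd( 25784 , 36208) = 8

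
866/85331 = 866/85331 = 0.01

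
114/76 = 3/2 = 1.50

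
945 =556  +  389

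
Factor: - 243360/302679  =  -2^5 * 5^1 *199^(-1 ) = - 160/199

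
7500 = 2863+4637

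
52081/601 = 86 + 395/601 = 86.66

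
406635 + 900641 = 1307276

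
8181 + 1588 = 9769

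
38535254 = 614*62761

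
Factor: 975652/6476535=2^2*3^( - 2 ) *5^( - 1 )*13^( - 1 )*149^1*1637^1*11071^( - 1 ) 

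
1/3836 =1/3836 = 0.00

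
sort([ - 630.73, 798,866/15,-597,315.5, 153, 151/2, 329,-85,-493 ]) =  [ - 630.73, - 597,- 493,-85,866/15, 151/2, 153, 315.5 , 329, 798 ]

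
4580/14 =2290/7 = 327.14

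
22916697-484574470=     -  461657773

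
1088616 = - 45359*( - 24)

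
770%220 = 110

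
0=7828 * 0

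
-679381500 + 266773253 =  - 412608247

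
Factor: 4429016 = 2^3*553627^1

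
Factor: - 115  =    -  5^1*23^1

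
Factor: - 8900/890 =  - 10 = - 2^1*5^1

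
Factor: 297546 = 2^1 * 3^1*101^1*491^1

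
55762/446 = 125+6/223 = 125.03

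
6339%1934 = 537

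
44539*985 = 43870915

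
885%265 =90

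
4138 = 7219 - 3081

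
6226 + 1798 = 8024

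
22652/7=3236 =3236.00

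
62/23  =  62/23 = 2.70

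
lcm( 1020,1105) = 13260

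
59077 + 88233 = 147310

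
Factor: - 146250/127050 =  - 975/847 = - 3^1*5^2  *  7^( - 1)*11^( - 2)*13^1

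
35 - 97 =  - 62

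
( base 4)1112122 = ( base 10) 5530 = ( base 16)159A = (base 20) DGA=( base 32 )5CQ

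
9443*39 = 368277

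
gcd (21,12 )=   3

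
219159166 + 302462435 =521621601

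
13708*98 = 1343384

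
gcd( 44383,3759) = 1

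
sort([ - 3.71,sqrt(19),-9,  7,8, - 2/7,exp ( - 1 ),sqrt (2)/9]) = [-9, - 3.71,  -  2/7, sqrt( 2 )/9,exp( - 1 ),sqrt(19 ) , 7,8 ] 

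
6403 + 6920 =13323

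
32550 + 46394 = 78944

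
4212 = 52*81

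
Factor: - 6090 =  - 2^1*3^1*5^1*7^1 * 29^1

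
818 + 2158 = 2976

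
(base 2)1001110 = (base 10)78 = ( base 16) 4E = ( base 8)116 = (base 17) 4A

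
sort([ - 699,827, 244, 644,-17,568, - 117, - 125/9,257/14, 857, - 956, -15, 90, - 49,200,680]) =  [ - 956, - 699, - 117, - 49, - 17,  -  15,  -  125/9,  257/14, 90,200,244,  568,644, 680 , 827,857]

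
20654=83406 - 62752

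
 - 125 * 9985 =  - 1248125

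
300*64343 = 19302900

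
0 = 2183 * 0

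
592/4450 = 296/2225 = 0.13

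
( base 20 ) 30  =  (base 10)60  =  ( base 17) 39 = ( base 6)140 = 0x3C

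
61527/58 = 1060  +  47/58 = 1060.81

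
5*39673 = 198365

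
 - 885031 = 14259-899290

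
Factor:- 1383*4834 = -6685422=- 2^1*3^1*461^1*2417^1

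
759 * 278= 211002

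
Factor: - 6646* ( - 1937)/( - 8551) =-12873302/8551= - 2^1*13^1*17^( - 1)*149^1*503^( - 1 )*3323^1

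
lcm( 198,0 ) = 0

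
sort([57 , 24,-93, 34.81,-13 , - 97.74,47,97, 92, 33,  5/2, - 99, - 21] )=[ - 99 ,-97.74, - 93,-21, - 13,5/2, 24, 33, 34.81, 47, 57, 92, 97 ] 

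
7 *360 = 2520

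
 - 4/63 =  - 4/63 = -0.06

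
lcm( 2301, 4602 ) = 4602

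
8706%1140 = 726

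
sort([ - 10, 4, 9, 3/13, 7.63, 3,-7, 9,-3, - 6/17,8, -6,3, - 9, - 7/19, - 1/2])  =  [ - 10, - 9, - 7, - 6, - 3 , - 1/2, - 7/19, - 6/17, 3/13,3, 3, 4,7.63  ,  8, 9, 9]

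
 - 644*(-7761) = 4998084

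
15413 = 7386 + 8027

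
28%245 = 28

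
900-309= 591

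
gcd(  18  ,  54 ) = 18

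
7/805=1/115 = 0.01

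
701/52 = 13  +  25/52 =13.48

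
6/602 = 3/301=0.01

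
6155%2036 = 47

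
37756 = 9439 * 4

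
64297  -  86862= - 22565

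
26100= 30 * 870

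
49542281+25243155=74785436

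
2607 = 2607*1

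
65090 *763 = 49663670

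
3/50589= 1/16863 = 0.00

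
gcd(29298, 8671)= 1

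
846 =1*846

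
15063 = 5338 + 9725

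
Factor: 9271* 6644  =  2^2*11^1 * 73^1*127^1*151^1=61596524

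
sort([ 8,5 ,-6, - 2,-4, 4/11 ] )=[ - 6,-4, - 2,4/11,5, 8 ] 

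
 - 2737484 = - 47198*58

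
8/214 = 4/107 = 0.04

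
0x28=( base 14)2C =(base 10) 40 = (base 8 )50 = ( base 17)26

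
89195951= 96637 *923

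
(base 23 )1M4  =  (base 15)494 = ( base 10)1039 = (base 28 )193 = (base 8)2017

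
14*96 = 1344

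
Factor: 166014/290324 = 207/362 = 2^(-1)*3^2*23^1*181^ (-1 ) 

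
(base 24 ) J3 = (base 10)459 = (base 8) 713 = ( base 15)209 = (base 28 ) GB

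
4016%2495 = 1521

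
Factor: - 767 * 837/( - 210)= 213993/70=2^( - 1)*3^2*5^(-1 )*7^( -1)*13^1*31^1*59^1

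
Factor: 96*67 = 6432=2^5*3^1*67^1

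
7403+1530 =8933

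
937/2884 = 937/2884= 0.32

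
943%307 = 22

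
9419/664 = 14 + 123/664 = 14.19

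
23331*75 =1749825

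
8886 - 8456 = 430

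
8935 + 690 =9625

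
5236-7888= -2652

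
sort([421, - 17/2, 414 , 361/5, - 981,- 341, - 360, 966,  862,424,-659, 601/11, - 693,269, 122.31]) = [ - 981, - 693,-659, - 360, - 341,  -  17/2 , 601/11,361/5, 122.31, 269, 414,421,424,862,966] 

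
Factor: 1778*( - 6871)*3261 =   -  2^1*3^1*7^1*127^1*1087^1*6871^1  =  - 39838456518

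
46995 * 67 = 3148665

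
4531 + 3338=7869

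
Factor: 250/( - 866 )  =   - 125/433 = - 5^3*433^( - 1) 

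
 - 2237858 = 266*( - 8413)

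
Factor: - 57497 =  - 11^1 * 5227^1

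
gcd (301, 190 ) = 1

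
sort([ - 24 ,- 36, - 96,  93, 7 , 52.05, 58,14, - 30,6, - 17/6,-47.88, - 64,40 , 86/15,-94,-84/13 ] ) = [ -96,  -  94, - 64, - 47.88, - 36, - 30, - 24,-84/13, - 17/6,86/15, 6,  7, 14,40, 52.05, 58, 93] 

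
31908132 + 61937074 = 93845206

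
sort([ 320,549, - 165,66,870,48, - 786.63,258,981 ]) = [ - 786.63,  -  165, 48, 66,258,320,549,  870,981 ] 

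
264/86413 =264/86413 = 0.00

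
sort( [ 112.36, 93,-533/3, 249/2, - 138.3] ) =[-533/3, - 138.3, 93,112.36,249/2]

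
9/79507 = 9/79507 = 0.00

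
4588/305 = 4588/305  =  15.04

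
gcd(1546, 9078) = 2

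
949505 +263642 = 1213147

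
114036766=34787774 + 79248992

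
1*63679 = 63679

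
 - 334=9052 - 9386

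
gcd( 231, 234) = 3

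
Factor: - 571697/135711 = -3^(  -  2 ) * 7^1*17^( - 1 ) * 887^(  -  1)*81671^1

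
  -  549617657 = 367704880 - 917322537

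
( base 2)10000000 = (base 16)80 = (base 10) 128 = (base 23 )5d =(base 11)107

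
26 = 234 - 208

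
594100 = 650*914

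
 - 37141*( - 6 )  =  222846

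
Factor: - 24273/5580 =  - 87/20=- 2^( - 2 )* 3^1*5^( - 1)*29^1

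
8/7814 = 4/3907 = 0.00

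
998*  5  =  4990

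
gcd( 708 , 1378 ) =2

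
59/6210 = 59/6210 = 0.01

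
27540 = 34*810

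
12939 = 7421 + 5518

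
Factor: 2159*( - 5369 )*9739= - 112891283869 = -7^1*13^1*17^1*59^1 * 127^1*9739^1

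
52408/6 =26204/3 = 8734.67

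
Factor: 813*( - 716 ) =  - 582108  =  - 2^2 * 3^1*179^1*271^1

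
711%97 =32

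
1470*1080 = 1587600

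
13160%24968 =13160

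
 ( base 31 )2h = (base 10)79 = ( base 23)3a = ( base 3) 2221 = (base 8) 117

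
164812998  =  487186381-322373383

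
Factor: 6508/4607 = 2^2*17^( - 1 )*271^( - 1)*1627^1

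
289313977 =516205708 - 226891731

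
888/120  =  37/5=7.40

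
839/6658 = 839/6658  =  0.13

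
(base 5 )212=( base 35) 1M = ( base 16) 39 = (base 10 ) 57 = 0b111001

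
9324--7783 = 17107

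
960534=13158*73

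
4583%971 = 699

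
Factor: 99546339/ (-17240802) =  - 2^( - 1 )*17^2*19^1 * 79^ (-1 )*6043^1*36373^( - 1 ) = -33182113/5746934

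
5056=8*632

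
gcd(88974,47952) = 18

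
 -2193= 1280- 3473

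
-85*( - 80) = 6800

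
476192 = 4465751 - 3989559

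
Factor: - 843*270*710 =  - 2^2*3^4*5^2*71^1*281^1=- 161603100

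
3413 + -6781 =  - 3368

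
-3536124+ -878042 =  - 4414166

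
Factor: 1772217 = 3^2*67^1*2939^1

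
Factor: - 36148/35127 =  - 2^2*3^( - 3 )*7^1*1291^1* 1301^( - 1 )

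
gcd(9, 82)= 1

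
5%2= 1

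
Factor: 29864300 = 2^2*5^2*73^1*4091^1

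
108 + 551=659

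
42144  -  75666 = -33522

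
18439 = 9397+9042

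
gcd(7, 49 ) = 7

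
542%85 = 32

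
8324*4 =33296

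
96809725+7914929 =104724654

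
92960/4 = 23240 =23240.00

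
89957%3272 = 1613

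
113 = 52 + 61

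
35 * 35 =1225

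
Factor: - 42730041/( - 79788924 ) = 14243347/26596308 = 2^(-2 )*3^(-1)*509^1*27983^1*2216359^( - 1 )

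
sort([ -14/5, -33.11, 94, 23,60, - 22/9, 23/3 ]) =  [ - 33.11, - 14/5, - 22/9, 23/3,23, 60,94 ]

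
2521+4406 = 6927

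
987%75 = 12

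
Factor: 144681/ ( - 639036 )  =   - 2^( - 2) * 3^ ( - 2)*29^1*61^ (-1)*97^( - 1 )*1663^1 = - 48227/213012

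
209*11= 2299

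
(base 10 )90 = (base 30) 30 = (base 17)55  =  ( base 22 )42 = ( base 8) 132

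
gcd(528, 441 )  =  3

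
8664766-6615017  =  2049749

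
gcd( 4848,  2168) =8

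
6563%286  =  271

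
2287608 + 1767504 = 4055112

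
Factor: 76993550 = 2^1*5^2*29^2*1831^1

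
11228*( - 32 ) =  - 359296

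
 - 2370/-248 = 9 + 69/124 = 9.56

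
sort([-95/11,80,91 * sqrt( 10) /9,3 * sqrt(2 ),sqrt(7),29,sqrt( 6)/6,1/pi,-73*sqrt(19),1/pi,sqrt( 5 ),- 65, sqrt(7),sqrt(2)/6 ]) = [ - 73*sqrt(19), - 65 ,-95/11,sqrt (2)/6,1/pi, 1/pi,sqrt ( 6)/6, sqrt(5),sqrt(7),sqrt(7),3 *sqrt(2) , 29,91*sqrt( 10)/9,80]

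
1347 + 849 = 2196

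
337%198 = 139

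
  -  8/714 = - 4/357 = - 0.01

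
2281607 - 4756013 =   -  2474406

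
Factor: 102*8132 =829464 =2^3*3^1*17^1* 19^1 * 107^1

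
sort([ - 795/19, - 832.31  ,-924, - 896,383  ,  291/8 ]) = [ - 924, - 896,-832.31,-795/19,291/8,  383] 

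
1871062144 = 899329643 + 971732501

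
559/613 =559/613 = 0.91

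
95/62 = 95/62 =1.53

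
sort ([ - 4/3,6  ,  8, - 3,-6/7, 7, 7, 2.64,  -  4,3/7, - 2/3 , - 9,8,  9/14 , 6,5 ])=[- 9,  -  4, - 3, - 4/3, - 6/7, - 2/3,3/7,  9/14,2.64,5,6, 6,  7,7, 8,8]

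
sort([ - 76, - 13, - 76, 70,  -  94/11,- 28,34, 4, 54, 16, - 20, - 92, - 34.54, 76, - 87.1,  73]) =[ - 92, - 87.1, - 76,  -  76 , - 34.54, - 28, - 20, -13,-94/11,4, 16,34  ,  54, 70, 73, 76]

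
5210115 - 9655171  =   - 4445056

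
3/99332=3/99332   =  0.00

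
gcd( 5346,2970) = 594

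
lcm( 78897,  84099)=7653009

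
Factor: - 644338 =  - 2^1*322169^1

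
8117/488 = 16 + 309/488=   16.63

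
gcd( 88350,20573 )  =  1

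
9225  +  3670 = 12895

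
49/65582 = 49/65582 = 0.00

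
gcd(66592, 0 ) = 66592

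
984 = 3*328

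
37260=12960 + 24300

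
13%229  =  13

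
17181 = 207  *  83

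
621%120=21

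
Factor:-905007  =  - 3^1*301669^1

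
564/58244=141/14561 = 0.01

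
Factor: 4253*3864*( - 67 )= - 2^3*3^1*7^1*23^1 *67^1 *4253^1 = - 1101050664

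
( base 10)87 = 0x57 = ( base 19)4b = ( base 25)3C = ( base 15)5C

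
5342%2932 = 2410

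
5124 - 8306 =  - 3182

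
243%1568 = 243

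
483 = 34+449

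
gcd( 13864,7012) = 4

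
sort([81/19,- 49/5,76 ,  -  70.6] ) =[-70.6,- 49/5,81/19,76 ]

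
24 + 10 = 34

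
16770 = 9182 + 7588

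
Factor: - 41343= - 3^1*13781^1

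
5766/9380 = 2883/4690 = 0.61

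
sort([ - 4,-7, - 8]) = [ - 8, - 7, - 4]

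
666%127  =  31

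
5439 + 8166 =13605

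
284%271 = 13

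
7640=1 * 7640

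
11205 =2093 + 9112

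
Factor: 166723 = 166723^1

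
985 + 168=1153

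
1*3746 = 3746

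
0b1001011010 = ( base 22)158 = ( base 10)602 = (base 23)134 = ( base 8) 1132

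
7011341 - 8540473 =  - 1529132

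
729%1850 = 729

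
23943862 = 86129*278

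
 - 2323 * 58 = -134734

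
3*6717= 20151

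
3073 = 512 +2561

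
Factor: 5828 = 2^2*31^1*  47^1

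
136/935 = 8/55 = 0.15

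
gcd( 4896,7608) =24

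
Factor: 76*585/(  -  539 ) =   -  2^2*3^2 * 5^1*7^(  -  2)*11^( - 1 )*13^1*19^1 = - 44460/539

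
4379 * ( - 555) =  - 2430345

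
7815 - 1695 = 6120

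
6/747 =2/249  =  0.01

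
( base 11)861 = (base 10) 1035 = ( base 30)14F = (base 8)2013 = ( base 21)276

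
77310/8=38655/4 = 9663.75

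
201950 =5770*35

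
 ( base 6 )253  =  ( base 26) 41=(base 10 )105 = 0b1101001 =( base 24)49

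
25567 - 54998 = - 29431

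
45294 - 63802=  - 18508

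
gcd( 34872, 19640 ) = 8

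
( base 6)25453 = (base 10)3849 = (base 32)3O9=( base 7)14136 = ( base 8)7411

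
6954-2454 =4500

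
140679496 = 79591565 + 61087931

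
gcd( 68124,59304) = 84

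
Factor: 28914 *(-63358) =-2^2*3^1*61^1 * 79^2*401^1 = -  1831933212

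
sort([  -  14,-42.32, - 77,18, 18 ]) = [ - 77, - 42.32,-14,  18, 18 ] 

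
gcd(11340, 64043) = 7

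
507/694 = 507/694 = 0.73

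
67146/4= 16786 +1/2 = 16786.50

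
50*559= 27950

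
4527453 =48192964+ -43665511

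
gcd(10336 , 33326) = 38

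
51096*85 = 4343160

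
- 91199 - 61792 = - 152991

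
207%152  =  55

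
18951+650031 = 668982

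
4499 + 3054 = 7553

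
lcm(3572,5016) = 235752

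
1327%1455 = 1327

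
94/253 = 94/253 = 0.37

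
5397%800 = 597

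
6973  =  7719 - 746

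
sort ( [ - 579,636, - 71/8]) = [ - 579, -71/8,636 ]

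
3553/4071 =3553/4071= 0.87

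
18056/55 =328 + 16/55 = 328.29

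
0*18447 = 0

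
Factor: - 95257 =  - 95257^1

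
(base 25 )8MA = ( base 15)19aa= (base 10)5560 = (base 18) H2G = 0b1010110111000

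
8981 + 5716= 14697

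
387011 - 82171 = 304840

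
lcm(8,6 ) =24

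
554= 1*554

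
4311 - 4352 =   -  41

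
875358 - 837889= 37469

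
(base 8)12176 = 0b1010001111110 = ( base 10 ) 5246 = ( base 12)3052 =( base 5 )131441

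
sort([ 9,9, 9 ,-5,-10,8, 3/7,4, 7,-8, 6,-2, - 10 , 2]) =[  -  10, - 10,-8, - 5, - 2, 3/7,2 , 4,6,7,8, 9, 9,9]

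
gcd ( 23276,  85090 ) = 2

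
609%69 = 57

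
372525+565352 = 937877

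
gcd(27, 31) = 1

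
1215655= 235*5173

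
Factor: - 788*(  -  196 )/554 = 77224/277 = 2^3*7^2*197^1 * 277^( - 1 )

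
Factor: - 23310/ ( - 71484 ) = 2^ (- 1)*3^1*5^1*23^(-1 )  =  15/46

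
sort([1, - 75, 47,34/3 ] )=[  -  75, 1,34/3,47]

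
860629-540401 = 320228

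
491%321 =170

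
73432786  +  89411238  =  162844024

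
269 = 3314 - 3045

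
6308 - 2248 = 4060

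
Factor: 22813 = 7^1*3259^1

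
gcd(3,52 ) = 1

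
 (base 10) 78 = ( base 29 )2K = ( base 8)116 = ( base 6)210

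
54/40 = 1 +7/20 =1.35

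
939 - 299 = 640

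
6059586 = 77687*78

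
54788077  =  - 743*( - 73739)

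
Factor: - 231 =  - 3^1 * 7^1*11^1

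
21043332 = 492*42771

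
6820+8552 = 15372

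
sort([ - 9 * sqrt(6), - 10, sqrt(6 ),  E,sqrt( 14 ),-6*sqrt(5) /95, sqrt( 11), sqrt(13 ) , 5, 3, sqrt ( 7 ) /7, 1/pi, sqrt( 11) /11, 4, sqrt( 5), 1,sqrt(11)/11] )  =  [ - 9*sqrt( 6), - 10, - 6*sqrt( 5 ) /95,sqrt( 11 ) /11,sqrt( 11)/11, 1/pi,sqrt (7 )/7, 1, sqrt( 5), sqrt ( 6),E,3, sqrt(11), sqrt( 13 ), sqrt(14) , 4 , 5]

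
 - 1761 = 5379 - 7140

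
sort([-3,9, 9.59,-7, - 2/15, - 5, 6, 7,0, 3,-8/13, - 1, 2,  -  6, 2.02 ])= [  -  7, - 6  ,  -  5, - 3, - 1,-8/13, - 2/15, 0, 2, 2.02,3, 6, 7 , 9, 9.59]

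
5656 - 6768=  -  1112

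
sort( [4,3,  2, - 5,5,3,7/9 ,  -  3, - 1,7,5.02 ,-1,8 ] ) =[ - 5, - 3, - 1,-1,7/9,2, 3, 3,4,5,5.02,7,8]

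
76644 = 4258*18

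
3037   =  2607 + 430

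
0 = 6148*0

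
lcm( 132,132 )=132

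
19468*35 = 681380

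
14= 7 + 7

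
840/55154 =420/27577  =  0.02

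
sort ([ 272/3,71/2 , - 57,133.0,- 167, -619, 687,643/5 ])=[- 619,-167, - 57,  71/2, 272/3,  643/5,133.0,687]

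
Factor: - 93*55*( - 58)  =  2^1 * 3^1 *5^1 * 11^1* 29^1* 31^1 = 296670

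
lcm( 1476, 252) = 10332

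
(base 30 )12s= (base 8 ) 1734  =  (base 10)988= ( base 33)tv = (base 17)372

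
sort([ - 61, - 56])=[ - 61, - 56]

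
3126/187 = 16 + 134/187 = 16.72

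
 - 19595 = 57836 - 77431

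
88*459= 40392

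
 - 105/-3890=21/778  =  0.03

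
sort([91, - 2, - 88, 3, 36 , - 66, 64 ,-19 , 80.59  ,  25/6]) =[ - 88,- 66, - 19, - 2, 3,25/6,36,  64, 80.59,91 ]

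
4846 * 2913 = 14116398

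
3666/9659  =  282/743 = 0.38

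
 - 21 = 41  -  62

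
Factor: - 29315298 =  - 2^1*  3^1*4885883^1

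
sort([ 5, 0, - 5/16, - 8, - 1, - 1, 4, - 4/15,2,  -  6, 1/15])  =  [ - 8 ,-6, - 1,- 1,-5/16,  -  4/15,0,1/15,  2,4, 5]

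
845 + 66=911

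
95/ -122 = -1  +  27/122 = - 0.78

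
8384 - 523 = 7861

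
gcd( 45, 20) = 5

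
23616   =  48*492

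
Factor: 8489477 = 17^1* 563^1*887^1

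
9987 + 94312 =104299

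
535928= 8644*62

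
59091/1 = 59091  =  59091.00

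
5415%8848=5415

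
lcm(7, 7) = 7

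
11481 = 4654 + 6827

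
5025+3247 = 8272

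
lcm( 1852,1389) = 5556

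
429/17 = 25 + 4/17 = 25.24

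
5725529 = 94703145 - 88977616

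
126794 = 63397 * 2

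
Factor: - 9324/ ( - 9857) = 2^2*3^2*7^1*37^1*9857^( - 1)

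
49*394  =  19306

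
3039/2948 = 1  +  91/2948 = 1.03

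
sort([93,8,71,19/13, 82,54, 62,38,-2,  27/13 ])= [ - 2,19/13, 27/13,8,  38 , 54,62,  71,82,93] 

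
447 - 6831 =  - 6384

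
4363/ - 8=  - 4363/8= - 545.38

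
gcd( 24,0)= 24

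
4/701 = 4/701 = 0.01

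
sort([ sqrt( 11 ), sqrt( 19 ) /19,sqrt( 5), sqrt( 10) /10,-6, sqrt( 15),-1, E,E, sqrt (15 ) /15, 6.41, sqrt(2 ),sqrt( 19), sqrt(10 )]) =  [-6, - 1, sqrt( 19) /19, sqrt( 15) /15, sqrt( 10)/10,sqrt( 2 ), sqrt ( 5 ), E,E, sqrt( 10), sqrt(11 ),sqrt( 15), sqrt( 19),6.41 ]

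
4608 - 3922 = 686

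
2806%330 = 166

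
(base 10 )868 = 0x364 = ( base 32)r4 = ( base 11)71a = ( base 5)11433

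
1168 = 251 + 917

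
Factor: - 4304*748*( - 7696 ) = 24776440832 = 2^10*11^1*13^1*17^1*37^1*269^1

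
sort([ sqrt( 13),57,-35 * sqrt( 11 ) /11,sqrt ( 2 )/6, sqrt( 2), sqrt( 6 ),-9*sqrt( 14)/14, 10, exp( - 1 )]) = [ - 35 * sqrt(11)/11, - 9*sqrt( 14 )/14, sqrt( 2)/6, exp( - 1), sqrt(2), sqrt( 6 ), sqrt ( 13 ), 10,57 ] 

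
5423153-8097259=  - 2674106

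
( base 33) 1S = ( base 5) 221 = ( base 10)61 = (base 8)75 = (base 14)45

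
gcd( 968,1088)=8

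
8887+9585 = 18472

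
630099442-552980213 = 77119229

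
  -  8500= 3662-12162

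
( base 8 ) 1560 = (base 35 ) P5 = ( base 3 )1012121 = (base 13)529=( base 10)880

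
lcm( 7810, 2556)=140580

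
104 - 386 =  - 282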